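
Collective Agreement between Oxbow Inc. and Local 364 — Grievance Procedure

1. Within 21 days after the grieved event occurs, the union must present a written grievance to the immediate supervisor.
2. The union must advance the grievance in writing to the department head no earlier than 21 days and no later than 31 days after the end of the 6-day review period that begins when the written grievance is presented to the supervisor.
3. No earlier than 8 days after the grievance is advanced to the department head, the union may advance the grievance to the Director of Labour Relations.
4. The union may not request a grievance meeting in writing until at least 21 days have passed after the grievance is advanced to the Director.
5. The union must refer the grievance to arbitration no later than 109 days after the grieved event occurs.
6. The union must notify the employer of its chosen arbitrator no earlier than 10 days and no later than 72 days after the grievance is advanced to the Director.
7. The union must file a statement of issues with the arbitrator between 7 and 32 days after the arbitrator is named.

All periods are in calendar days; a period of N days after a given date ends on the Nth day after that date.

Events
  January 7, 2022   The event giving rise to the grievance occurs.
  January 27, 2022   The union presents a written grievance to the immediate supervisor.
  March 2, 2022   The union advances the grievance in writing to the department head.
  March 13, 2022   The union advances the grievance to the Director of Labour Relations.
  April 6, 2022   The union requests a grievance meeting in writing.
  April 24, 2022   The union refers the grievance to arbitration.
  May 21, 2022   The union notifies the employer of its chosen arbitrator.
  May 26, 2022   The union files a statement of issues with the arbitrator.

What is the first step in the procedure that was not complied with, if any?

Step 7

Step 1 — counting 21 days from January 7, 2022 (when the grieved event occurs) gives a deadline of January 28, 2022; completed January 27, 2022, before the deadline.
Step 2 — 21 and 31 days from February 2, 2022 (end of the 6-day review period, which began when the written grievance is presented to the supervisor on January 27, 2022) are February 23, 2022 and March 5, 2022 respectively; March 2, 2022 falls inside that range.
Step 3 — must wait 8 days from March 2, 2022 (when the grievance is advanced to the department head), so not before March 10, 2022; March 13, 2022 is on or after that date.
Step 4 — must wait 21 days from March 13, 2022 (when the grievance is advanced to the Director), so not before April 3, 2022; done April 6, 2022, after the minimum wait.
Step 5 — counting 109 days from January 7, 2022 (when the grieved event occurs) gives a deadline of April 26, 2022; done April 24, 2022 — timely.
Step 6 — 10 and 72 days from March 13, 2022 (when the grievance is advanced to the Director) are March 23, 2022 and May 24, 2022 respectively; done May 21, 2022 — within the window.
Step 7 — 7 and 32 days from May 21, 2022 (when the arbitrator is named) are May 28, 2022 and June 22, 2022 respectively; May 26, 2022 is 2 days too early.
No need to go further; step 7 was not satisfied.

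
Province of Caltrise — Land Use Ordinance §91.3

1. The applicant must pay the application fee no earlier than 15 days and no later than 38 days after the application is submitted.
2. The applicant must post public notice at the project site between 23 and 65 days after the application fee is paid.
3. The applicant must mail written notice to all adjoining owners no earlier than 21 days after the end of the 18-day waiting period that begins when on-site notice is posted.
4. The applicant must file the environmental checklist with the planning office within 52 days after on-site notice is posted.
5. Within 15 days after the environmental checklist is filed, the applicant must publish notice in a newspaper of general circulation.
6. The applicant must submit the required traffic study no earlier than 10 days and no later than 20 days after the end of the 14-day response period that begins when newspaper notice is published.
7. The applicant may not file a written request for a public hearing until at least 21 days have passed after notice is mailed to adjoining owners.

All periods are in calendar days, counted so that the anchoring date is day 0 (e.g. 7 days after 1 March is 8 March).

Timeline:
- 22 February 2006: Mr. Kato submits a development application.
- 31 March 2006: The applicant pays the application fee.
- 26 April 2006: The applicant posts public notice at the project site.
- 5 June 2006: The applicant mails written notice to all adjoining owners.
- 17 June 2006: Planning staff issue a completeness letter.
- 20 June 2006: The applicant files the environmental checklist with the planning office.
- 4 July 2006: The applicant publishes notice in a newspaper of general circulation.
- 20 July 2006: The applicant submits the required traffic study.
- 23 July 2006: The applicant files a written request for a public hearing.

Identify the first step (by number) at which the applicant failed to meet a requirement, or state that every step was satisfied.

Step 1: the window is 15–38 days after 22 February 2006 (when the application is submitted), so 9 March 2006 through 1 April 2006; done 31 March 2006, which is between those dates.
Step 2: the window is 23–65 days after 31 March 2006 (when the application fee is paid), so 23 April 2006 through 4 June 2006; done 26 April 2006 — within the window.
Step 3: the earliest permitted date is 21 days after 14 May 2006 (end of the 18-day waiting period, which began when on-site notice is posted on 26 April 2006), i.e. 4 June 2006; done 5 June 2006, after the minimum wait.
Step 4: 52 days after 26 April 2006 (when on-site notice is posted) is 17 June 2006; not done until 20 June 2006, 3 days after the deadline.
The analysis stops there.

Step 4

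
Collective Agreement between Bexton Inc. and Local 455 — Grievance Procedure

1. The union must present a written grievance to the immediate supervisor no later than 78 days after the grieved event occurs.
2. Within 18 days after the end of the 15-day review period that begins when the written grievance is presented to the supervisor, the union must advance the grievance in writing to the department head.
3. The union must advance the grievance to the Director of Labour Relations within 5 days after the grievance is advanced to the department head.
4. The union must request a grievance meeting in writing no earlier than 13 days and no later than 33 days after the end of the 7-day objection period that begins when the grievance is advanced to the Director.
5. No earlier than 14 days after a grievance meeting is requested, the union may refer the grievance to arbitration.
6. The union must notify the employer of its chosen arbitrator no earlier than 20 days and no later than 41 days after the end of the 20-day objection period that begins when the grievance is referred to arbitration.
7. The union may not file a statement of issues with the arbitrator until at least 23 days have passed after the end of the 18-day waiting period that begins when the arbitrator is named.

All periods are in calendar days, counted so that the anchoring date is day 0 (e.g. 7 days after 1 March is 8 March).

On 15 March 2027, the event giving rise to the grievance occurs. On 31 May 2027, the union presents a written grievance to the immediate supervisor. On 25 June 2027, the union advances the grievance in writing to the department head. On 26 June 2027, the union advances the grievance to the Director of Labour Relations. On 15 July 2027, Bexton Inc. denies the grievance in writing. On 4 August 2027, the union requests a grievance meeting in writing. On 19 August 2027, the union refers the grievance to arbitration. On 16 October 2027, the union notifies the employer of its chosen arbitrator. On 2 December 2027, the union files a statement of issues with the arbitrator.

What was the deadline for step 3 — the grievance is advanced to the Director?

30 June 2027

Step 3 runs from 25 June 2027, when the grievance is advanced to the department head. 5 days after 25 June 2027 is 30 June 2027.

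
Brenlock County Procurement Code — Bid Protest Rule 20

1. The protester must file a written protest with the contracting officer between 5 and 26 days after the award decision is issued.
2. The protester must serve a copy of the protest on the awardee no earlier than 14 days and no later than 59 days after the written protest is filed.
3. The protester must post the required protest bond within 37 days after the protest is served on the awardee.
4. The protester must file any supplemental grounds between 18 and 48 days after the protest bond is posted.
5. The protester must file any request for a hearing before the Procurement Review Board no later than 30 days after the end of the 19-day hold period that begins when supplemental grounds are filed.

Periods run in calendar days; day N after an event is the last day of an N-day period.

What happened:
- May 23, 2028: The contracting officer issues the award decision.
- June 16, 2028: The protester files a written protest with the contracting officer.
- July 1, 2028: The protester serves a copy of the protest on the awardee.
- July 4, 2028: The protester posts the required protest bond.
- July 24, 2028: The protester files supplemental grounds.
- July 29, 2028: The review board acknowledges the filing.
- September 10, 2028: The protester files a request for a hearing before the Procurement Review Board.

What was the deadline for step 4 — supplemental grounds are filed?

Step 4 runs from July 4, 2028, when the protest bond is posted. The window is 18–48 days after July 4, 2028; it closes on August 21, 2028.

August 21, 2028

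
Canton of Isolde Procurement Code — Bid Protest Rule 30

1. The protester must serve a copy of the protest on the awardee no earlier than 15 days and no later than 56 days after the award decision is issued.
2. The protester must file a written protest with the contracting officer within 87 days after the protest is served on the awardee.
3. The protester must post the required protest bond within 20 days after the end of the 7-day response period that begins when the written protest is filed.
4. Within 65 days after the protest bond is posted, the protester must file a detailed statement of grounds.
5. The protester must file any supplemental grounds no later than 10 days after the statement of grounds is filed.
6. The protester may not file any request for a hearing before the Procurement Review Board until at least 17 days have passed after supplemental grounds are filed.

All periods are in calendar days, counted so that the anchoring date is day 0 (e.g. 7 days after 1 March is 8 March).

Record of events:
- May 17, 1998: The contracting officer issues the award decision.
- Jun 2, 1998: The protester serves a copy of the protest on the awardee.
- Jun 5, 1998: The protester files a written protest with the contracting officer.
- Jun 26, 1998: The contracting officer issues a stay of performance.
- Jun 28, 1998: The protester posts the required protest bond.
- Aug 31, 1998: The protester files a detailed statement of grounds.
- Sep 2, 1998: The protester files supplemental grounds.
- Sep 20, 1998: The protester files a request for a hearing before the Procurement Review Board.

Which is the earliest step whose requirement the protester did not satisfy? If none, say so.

(1) the permitted window runs from May 17, 1998 + 15 = Jun 1, 1998 to May 17, 1998 + 56 = Jul 12, 1998; done Jun 2, 1998 — within the window.
(2) due by Jun 2, 1998 + 87 days = Aug 28, 1998; completed Jun 5, 1998, before the deadline.
(3) due by Jun 12, 1998 + 20 days = Jul 2, 1998; done Jun 28, 1998 — timely.
(4) due by Jun 28, 1998 + 65 days = Sep 1, 1998; done Aug 31, 1998 — timely.
(5) due by Aug 31, 1998 + 10 days = Sep 10, 1998; done Sep 2, 1998 — timely.
(6) permitted from Sep 2, 1998 + 17 days = Sep 19, 1998 onward; Sep 20, 1998 is on or after that date.

None — every step was satisfied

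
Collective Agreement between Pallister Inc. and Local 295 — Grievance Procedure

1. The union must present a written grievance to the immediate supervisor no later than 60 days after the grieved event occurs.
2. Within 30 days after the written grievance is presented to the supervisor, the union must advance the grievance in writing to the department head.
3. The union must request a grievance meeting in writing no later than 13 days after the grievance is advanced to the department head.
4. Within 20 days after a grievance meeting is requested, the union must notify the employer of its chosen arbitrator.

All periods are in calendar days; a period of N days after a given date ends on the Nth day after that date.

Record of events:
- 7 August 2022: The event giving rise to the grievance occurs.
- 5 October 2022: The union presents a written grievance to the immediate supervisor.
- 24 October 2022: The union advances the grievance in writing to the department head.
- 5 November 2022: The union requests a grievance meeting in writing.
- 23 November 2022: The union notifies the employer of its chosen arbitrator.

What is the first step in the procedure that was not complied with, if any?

None — every step was satisfied

Step 1 — counting 60 days from 7 August 2022 (when the grieved event occurs) gives a deadline of 6 October 2022; 5 October 2022 is within that limit.
Step 2 — counting 30 days from 5 October 2022 (when the written grievance is presented to the supervisor) gives a deadline of 4 November 2022; 24 October 2022 is within that limit.
Step 3 — counting 13 days from 24 October 2022 (when the grievance is advanced to the department head) gives a deadline of 6 November 2022; 5 November 2022 is within that limit.
Step 4 — counting 20 days from 5 November 2022 (when a grievance meeting is requested) gives a deadline of 25 November 2022; 23 November 2022 is within that limit.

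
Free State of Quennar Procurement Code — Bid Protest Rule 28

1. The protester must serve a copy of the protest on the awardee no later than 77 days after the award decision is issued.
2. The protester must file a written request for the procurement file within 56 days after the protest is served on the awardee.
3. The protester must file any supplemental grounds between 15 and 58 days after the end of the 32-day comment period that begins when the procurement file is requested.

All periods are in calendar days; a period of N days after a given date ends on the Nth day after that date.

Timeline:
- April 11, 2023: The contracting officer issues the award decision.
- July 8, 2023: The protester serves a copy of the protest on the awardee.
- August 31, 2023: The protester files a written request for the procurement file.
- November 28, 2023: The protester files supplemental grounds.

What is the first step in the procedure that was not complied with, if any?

Step 1

Step 1 — counting 77 days from April 11, 2023 (when the award decision is issued) gives a deadline of June 27, 2023; done July 8, 2023 — 11 days late.
The procedure was therefore not followed at step 1.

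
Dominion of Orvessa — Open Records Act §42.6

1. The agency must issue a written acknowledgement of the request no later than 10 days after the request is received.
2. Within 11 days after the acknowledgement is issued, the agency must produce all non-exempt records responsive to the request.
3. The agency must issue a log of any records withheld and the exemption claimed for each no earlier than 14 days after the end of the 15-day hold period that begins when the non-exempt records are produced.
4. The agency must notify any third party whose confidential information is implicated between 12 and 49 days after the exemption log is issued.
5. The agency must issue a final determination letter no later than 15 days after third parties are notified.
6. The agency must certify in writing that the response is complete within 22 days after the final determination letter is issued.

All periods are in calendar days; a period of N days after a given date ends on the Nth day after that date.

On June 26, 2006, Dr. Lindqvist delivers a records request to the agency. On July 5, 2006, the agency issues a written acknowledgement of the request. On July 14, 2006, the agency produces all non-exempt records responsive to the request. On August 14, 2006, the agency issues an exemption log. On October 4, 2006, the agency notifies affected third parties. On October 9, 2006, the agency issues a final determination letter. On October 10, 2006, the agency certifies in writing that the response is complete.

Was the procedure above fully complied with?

Step 1 — counting 10 days from June 26, 2006 (when the request is received) gives a deadline of July 6, 2006; completed July 5, 2006, before the deadline.
Step 2 — counting 11 days from July 5, 2006 (when the acknowledgement is issued) gives a deadline of July 16, 2006; July 14, 2006 is within that limit.
Step 3 — must wait 14 days from July 29, 2006 (end of the 15-day hold period, which began when the non-exempt records are produced on July 14, 2006), so not before August 12, 2006; August 14, 2006 is on or after that date.
Step 4 — 12 and 49 days from August 14, 2006 (when the exemption log is issued) are August 26, 2006 and October 2, 2006 respectively; done October 4, 2006 — 2 days after the window closed.
No need to go further; step 4 was not satisfied.

No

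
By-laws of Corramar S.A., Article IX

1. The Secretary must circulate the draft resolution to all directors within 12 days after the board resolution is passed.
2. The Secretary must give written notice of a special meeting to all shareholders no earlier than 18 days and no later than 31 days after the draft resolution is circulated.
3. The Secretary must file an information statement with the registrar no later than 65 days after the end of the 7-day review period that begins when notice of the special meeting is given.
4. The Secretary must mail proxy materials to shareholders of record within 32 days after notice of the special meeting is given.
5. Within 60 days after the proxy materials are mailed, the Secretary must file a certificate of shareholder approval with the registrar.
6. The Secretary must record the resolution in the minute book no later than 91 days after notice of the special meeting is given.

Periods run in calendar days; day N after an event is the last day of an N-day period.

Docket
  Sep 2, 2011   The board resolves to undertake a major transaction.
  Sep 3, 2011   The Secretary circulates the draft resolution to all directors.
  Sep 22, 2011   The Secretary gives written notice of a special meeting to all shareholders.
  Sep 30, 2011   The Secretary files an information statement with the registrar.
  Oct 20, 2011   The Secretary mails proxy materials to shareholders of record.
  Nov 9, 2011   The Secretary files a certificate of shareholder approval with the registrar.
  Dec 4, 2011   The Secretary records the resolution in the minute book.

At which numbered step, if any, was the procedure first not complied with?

(1) due by Sep 2, 2011 + 12 days = Sep 14, 2011; done Sep 3, 2011 — timely.
(2) the permitted window runs from Sep 3, 2011 + 18 = Sep 21, 2011 to Sep 3, 2011 + 31 = Oct 4, 2011; done Sep 22, 2011, which is between those dates.
(3) due by Sep 29, 2011 + 65 days = Dec 3, 2011; completed Sep 30, 2011, before the deadline.
(4) due by Sep 22, 2011 + 32 days = Oct 24, 2011; Oct 20, 2011 is within that limit.
(5) due by Oct 20, 2011 + 60 days = Dec 19, 2011; completed Nov 9, 2011, before the deadline.
(6) due by Sep 22, 2011 + 91 days = Dec 22, 2011; done Dec 4, 2011 — timely.

None — every step was satisfied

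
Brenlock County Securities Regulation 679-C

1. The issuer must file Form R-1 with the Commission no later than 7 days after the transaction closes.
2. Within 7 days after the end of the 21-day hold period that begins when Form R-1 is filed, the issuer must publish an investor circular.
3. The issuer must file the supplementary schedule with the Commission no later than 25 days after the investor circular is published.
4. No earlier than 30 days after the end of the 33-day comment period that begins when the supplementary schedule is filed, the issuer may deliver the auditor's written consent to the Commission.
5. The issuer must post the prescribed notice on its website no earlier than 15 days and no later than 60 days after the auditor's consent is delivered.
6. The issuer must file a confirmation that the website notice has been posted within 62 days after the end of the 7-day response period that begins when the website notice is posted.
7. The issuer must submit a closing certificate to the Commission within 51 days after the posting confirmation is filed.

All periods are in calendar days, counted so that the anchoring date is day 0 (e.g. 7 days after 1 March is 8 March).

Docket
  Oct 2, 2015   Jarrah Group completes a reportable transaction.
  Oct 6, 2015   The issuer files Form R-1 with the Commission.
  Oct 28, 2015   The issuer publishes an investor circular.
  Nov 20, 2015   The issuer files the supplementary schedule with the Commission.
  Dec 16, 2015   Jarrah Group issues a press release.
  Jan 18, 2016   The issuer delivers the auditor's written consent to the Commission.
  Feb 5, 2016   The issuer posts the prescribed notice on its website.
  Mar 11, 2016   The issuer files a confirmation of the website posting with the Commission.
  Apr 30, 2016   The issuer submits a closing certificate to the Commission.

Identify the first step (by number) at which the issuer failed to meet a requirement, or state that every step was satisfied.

Step 1 — counting 7 days from Oct 2, 2015 (when the transaction closes) gives a deadline of Oct 9, 2015; Oct 6, 2015 is within that limit.
Step 2 — counting 7 days from Oct 27, 2015 (end of the 21-day hold period, which began when Form R-1 is filed on Oct 6, 2015) gives a deadline of Nov 3, 2015; done Oct 28, 2015 — timely.
Step 3 — counting 25 days from Oct 28, 2015 (when the investor circular is published) gives a deadline of Nov 22, 2015; Nov 20, 2015 is within that limit.
Step 4 — must wait 30 days from Dec 23, 2015 (end of the 33-day comment period, which began when the supplementary schedule is filed on Nov 20, 2015), so not before Jan 22, 2016; Jan 18, 2016 is 4 days before the earliest permitted date.
Later steps need not be reached.

Step 4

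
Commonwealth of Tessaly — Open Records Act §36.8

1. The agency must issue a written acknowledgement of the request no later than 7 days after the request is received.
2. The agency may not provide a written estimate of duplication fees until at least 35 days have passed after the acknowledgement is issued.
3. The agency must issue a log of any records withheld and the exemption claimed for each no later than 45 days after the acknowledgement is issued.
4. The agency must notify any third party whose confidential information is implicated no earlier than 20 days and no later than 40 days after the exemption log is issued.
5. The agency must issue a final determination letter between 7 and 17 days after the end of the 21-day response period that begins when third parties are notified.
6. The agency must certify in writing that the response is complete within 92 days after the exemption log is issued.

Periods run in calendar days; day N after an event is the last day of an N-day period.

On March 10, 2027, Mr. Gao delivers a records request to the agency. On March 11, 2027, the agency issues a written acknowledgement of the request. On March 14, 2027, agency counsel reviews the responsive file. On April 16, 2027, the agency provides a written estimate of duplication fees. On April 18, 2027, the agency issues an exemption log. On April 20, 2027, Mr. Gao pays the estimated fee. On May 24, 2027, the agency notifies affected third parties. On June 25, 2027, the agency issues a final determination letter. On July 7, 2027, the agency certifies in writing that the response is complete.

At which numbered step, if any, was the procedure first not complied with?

None — every step was satisfied

Step 1: 7 days after March 10, 2027 (when the request is received) is March 17, 2027; completed March 11, 2027, before the deadline.
Step 2: the earliest permitted date is 35 days after March 11, 2027 (when the acknowledgement is issued), i.e. April 15, 2027; April 16, 2027 is on or after that date.
Step 3: 45 days after March 11, 2027 (when the acknowledgement is issued) is April 25, 2027; completed April 18, 2027, before the deadline.
Step 4: the window is 20–40 days after April 18, 2027 (when the exemption log is issued), so May 8, 2027 through May 28, 2027; May 24, 2027 falls inside that range.
Step 5: the window is 7–17 days after June 14, 2027 (end of the 21-day response period, which began when third parties are notified on May 24, 2027), so June 21, 2027 through July 1, 2027; done June 25, 2027 — within the window.
Step 6: 92 days after April 18, 2027 (when the exemption log is issued) is July 19, 2027; done July 7, 2027 — timely.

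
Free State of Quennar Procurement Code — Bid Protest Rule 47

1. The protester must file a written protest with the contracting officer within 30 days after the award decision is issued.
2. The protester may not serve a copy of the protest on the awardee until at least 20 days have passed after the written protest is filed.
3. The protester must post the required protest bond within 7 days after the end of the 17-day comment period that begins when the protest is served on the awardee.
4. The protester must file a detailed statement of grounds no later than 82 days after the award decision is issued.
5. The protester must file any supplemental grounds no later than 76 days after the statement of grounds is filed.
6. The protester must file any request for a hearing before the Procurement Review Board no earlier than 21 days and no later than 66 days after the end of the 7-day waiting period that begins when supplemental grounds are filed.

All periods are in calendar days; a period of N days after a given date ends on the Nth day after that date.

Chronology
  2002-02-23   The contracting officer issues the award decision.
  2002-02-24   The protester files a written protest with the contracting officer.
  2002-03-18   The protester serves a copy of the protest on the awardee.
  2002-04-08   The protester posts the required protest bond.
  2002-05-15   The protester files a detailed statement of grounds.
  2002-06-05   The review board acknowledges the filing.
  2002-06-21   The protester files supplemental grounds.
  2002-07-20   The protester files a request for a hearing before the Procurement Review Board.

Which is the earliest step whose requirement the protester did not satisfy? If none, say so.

None — every step was satisfied

Step 1: 30 days after 2002-02-23 (when the award decision is issued) is 2002-03-25; done 2002-02-24 — timely.
Step 2: the earliest permitted date is 20 days after 2002-02-24 (when the written protest is filed), i.e. 2002-03-16; done 2002-03-18, after the minimum wait.
Step 3: 7 days after 2002-04-04 (end of the 17-day comment period, which began when the protest is served on the awardee on 2002-03-18) is 2002-04-11; completed 2002-04-08, before the deadline.
Step 4: 82 days after 2002-02-23 (when the award decision is issued) is 2002-05-16; 2002-05-15 is within that limit.
Step 5: 76 days after 2002-05-15 (when the statement of grounds is filed) is 2002-07-30; 2002-06-21 is within that limit.
Step 6: the window is 21–66 days after 2002-06-28 (end of the 7-day waiting period, which began when supplemental grounds are filed on 2002-06-21), so 2002-07-19 through 2002-09-02; 2002-07-20 falls inside that range.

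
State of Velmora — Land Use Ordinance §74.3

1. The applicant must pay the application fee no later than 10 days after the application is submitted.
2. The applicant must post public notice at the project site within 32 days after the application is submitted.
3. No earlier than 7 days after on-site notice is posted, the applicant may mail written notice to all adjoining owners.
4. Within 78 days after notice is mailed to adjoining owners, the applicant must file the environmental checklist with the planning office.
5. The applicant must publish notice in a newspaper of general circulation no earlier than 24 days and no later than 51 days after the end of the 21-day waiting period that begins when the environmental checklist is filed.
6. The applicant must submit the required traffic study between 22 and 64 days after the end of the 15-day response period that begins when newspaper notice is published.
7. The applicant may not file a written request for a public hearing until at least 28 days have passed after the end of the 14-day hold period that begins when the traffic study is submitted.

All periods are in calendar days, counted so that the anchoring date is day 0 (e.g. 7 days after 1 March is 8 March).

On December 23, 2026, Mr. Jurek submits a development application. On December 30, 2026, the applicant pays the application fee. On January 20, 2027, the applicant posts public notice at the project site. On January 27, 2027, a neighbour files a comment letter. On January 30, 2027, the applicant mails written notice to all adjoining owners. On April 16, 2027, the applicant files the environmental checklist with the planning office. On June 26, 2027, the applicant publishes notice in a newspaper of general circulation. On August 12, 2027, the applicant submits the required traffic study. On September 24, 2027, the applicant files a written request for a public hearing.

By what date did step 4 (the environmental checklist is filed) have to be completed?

April 18, 2027

Step 4 runs from January 30, 2027, when notice is mailed to adjoining owners. 78 days after January 30, 2027 is April 18, 2027.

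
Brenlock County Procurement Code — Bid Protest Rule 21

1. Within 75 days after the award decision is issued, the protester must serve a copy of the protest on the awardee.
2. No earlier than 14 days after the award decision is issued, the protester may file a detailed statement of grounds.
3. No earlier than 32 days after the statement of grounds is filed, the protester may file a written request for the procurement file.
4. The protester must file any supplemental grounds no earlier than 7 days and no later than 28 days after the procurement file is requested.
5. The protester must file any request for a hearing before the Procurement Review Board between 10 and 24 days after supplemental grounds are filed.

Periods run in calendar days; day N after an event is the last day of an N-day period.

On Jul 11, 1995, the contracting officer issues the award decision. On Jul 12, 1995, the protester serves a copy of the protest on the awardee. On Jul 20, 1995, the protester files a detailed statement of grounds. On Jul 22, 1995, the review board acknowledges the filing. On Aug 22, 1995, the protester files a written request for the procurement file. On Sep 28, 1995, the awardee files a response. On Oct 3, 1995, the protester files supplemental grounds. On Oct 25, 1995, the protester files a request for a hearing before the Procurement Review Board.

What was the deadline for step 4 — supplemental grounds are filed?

Step 4 runs from Aug 22, 1995, when the procurement file is requested. The window is 7–28 days after Aug 22, 1995; it closes on Sep 19, 1995.

Sep 19, 1995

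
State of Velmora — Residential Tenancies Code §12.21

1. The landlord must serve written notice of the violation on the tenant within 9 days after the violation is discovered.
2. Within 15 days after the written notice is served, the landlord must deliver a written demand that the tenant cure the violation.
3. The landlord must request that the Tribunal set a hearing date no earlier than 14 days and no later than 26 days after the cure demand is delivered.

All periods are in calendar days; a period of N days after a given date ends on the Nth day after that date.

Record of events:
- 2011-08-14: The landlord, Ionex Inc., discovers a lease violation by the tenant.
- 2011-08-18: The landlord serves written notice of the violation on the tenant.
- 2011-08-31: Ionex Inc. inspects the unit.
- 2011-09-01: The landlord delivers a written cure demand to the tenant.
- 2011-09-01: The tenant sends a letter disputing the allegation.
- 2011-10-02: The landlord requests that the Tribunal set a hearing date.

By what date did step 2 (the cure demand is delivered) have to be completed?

2011-09-02

Step 2 runs from 2011-08-18, when the written notice is served. 15 days after 2011-08-18 is 2011-09-02.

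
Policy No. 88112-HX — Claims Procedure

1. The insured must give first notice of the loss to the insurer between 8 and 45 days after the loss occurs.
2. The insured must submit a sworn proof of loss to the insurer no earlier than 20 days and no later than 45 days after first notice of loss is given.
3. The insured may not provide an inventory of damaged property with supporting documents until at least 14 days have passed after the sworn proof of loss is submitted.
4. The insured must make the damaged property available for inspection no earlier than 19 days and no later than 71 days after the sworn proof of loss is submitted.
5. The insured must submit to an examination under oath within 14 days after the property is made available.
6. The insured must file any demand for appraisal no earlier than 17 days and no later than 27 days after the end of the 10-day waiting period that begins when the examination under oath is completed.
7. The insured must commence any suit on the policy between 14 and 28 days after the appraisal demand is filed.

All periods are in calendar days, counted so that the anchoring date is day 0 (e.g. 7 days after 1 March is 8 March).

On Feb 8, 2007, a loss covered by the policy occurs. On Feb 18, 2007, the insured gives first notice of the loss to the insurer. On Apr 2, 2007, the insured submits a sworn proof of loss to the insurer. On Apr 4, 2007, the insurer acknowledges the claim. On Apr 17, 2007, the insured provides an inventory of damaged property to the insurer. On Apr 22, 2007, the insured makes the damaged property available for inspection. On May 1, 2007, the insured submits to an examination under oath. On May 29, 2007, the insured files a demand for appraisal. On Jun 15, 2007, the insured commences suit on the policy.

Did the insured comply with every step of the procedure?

(1) the permitted window runs from Feb 8, 2007 + 8 = Feb 16, 2007 to Feb 8, 2007 + 45 = Mar 25, 2007; Feb 18, 2007 falls inside that range.
(2) the permitted window runs from Feb 18, 2007 + 20 = Mar 10, 2007 to Feb 18, 2007 + 45 = Apr 4, 2007; done Apr 2, 2007 — within the window.
(3) permitted from Apr 2, 2007 + 14 days = Apr 16, 2007 onward; done Apr 17, 2007 — permitted.
(4) the permitted window runs from Apr 2, 2007 + 19 = Apr 21, 2007 to Apr 2, 2007 + 71 = Jun 12, 2007; done Apr 22, 2007 — within the window.
(5) due by Apr 22, 2007 + 14 days = May 6, 2007; done May 1, 2007 — timely.
(6) the permitted window runs from May 11, 2007 + 17 = May 28, 2007 to May 11, 2007 + 27 = Jun 7, 2007; May 29, 2007 falls inside that range.
(7) the permitted window runs from May 29, 2007 + 14 = Jun 12, 2007 to May 29, 2007 + 28 = Jun 26, 2007; done Jun 15, 2007 — within the window.

Yes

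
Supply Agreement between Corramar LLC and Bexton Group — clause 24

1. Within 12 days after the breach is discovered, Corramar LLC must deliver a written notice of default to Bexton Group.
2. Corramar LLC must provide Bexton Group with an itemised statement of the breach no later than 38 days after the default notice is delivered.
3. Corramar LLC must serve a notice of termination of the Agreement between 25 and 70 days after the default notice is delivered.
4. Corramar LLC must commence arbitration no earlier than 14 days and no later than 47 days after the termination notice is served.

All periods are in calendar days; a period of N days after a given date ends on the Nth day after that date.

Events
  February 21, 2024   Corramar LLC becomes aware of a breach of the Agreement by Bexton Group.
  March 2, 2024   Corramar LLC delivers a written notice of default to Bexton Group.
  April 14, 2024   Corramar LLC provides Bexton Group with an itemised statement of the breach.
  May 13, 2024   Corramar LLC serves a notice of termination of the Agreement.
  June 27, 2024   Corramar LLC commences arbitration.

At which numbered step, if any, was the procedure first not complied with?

Step 1 — counting 12 days from February 21, 2024 (when the breach is discovered) gives a deadline of March 4, 2024; March 2, 2024 is within that limit.
Step 2 — counting 38 days from March 2, 2024 (when the default notice is delivered) gives a deadline of April 9, 2024; not done until April 14, 2024, 5 days after the deadline.

Step 2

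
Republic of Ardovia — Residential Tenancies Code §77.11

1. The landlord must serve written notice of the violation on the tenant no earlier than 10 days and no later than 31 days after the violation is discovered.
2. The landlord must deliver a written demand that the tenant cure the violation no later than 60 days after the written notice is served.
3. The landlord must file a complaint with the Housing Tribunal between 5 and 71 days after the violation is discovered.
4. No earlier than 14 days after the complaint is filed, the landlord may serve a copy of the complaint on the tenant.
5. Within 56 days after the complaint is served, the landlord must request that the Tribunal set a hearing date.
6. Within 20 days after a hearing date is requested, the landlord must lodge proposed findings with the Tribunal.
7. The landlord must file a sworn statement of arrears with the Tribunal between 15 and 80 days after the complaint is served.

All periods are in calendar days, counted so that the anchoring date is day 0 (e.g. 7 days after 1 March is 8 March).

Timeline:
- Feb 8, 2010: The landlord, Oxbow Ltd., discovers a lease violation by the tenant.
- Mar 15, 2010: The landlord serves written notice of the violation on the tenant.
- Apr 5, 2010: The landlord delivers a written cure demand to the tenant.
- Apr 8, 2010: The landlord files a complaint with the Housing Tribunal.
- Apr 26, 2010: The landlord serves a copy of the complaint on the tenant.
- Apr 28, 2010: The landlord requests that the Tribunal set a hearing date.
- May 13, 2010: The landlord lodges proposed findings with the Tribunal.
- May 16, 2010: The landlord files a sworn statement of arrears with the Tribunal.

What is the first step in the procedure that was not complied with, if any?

Step 1

(1) the permitted window runs from Feb 8, 2010 + 10 = Feb 18, 2010 to Feb 8, 2010 + 31 = Mar 11, 2010; Mar 15, 2010 is 4 days past the end of the window.
The analysis stops there.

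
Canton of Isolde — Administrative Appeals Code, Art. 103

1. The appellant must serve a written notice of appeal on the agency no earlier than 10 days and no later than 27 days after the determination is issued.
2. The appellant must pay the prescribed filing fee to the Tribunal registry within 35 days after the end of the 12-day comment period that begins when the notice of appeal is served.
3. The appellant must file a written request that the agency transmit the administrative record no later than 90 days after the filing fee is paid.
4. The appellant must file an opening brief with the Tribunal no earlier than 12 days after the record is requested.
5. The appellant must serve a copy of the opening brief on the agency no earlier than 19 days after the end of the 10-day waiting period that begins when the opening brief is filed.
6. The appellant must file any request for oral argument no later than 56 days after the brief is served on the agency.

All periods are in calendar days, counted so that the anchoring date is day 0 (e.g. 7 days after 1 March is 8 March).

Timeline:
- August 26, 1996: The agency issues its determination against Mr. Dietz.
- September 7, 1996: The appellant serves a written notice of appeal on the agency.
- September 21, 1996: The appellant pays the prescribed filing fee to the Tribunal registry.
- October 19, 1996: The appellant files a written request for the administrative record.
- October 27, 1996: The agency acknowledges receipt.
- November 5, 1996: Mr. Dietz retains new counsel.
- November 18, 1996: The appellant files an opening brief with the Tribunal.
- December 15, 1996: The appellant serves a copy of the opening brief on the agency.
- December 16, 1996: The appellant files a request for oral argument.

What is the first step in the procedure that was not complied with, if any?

(1) the permitted window runs from August 26, 1996 + 10 = September 5, 1996 to August 26, 1996 + 27 = September 22, 1996; September 7, 1996 falls inside that range.
(2) due by September 19, 1996 + 35 days = October 24, 1996; done September 21, 1996 — timely.
(3) due by September 21, 1996 + 90 days = December 20, 1996; October 19, 1996 is within that limit.
(4) permitted from October 19, 1996 + 12 days = October 31, 1996 onward; done November 18, 1996 — permitted.
(5) permitted from November 28, 1996 + 19 days = December 17, 1996 onward; acted on December 15, 1996, 2 days prematurely.

Step 5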